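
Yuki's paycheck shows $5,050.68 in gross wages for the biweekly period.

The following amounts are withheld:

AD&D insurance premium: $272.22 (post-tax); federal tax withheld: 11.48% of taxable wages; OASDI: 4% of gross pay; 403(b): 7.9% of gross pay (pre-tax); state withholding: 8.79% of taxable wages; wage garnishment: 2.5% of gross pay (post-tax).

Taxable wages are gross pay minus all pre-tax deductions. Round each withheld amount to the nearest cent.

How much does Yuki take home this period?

$3,108.27

403(b): $5,050.68 × 0.079 = $399.00
Taxable wages = $5,050.68 − $399.00 = $4,651.68
Federal tax withheld: $4,651.68 × 0.1148 = $534.01
State withholding: $4,651.68 × 0.0879 = $408.88
OASDI: $5,050.68 × 0.04 = $202.03
AD&D insurance premium: $272.22
Wage garnishment: $5,050.68 × 0.025 = $126.27
Total deductions = $399.00 + $534.01 + $408.88 + $202.03 + $272.22 + $126.27 = $1,942.41
Net pay = $5,050.68 − $1,942.41 = $3,108.27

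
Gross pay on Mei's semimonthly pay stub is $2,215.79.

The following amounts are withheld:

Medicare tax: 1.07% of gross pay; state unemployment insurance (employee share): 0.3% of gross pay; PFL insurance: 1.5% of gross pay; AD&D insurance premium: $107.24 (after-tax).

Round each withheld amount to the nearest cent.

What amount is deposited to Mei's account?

Medicare tax: $2,215.79 × 0.0107 = $23.71
PFL insurance: $2,215.79 × 0.015 = $33.24
State unemployment insurance (employee share): $2,215.79 × 0.003 = $6.65
AD&D insurance premium: $107.24
Total deductions = $23.71 + $33.24 + $6.65 + $107.24 = $170.84
Net pay = $2,215.79 − $170.84 = $2,044.95

$2,044.95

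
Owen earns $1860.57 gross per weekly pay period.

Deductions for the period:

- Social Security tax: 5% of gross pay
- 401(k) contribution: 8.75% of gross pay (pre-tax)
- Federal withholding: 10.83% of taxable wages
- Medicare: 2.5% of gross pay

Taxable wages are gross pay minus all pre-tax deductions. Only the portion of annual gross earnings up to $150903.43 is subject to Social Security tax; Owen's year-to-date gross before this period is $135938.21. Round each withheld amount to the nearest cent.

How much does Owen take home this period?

$1374.36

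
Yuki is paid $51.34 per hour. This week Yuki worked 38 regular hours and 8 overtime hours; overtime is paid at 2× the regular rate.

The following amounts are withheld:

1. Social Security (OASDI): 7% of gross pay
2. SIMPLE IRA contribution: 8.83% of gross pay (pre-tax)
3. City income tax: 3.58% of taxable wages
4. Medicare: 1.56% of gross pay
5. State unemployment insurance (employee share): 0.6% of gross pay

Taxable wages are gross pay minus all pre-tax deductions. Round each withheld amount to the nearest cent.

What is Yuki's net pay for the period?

$2,183.12

Regular pay: 38 × $51.34 = $1,950.92
Overtime pay: 8 × $51.34 × 2 = $821.44
Gross pay = $1,950.92 + $821.44 = $2,772.36
SIMPLE IRA contribution: $2,772.36 × 0.0883 = $244.80
Taxable wages = $2,772.36 − $244.80 = $2,527.56
City income tax: $2,527.56 × 0.0358 = $90.49
Social Security (OASDI): $2,772.36 × 0.07 = $194.07
State unemployment insurance (employee share): $2,772.36 × 0.006 = $16.63
Medicare: $2,772.36 × 0.0156 = $43.25
Total deductions = $244.80 + $90.49 + $194.07 + $16.63 + $43.25 = $589.24
Net pay = $2,772.36 − $589.24 = $2,183.12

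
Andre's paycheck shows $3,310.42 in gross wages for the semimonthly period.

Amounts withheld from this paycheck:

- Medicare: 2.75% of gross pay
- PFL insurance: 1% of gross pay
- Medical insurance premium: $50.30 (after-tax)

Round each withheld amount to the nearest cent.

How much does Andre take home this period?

$3,135.98

PFL insurance: $3,310.42 × 0.01 = $33.10
Medicare: $3,310.42 × 0.0275 = $91.04
Medical insurance premium: $50.30
Total deductions = $33.10 + $91.04 + $50.30 = $174.44
Net pay = $3,310.42 − $174.44 = $3,135.98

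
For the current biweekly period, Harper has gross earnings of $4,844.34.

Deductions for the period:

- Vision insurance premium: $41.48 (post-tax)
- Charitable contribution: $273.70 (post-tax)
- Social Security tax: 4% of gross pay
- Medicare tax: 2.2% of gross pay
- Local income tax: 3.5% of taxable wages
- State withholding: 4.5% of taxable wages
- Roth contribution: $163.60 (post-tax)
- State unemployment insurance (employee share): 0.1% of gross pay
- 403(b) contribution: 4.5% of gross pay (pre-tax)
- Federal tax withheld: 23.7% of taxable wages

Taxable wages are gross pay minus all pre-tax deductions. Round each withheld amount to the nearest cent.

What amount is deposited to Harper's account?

403(b) contribution: $4,844.34 × 0.045 = $218.00
Taxable wages = $4,844.34 − $218.00 = $4,626.34
Federal tax withheld: $4,626.34 × 0.237 = $1,096.44
State withholding: $4,626.34 × 0.045 = $208.19
Local income tax: $4,626.34 × 0.035 = $161.92
Social Security tax: $4,844.34 × 0.04 = $193.77
Medicare tax: $4,844.34 × 0.022 = $106.58
State unemployment insurance (employee share): $4,844.34 × 0.001 = $4.84
Roth contribution: $163.60
Charitable contribution: $273.70
Vision insurance premium: $41.48
Total deductions = $218.00 + $1,096.44 + $208.19 + $161.92 + $193.77 + $106.58 + $4.84 + $163.60 + $273.70 + $41.48 = $2,468.52
Net pay = $4,844.34 − $2,468.52 = $2,375.82

$2,375.82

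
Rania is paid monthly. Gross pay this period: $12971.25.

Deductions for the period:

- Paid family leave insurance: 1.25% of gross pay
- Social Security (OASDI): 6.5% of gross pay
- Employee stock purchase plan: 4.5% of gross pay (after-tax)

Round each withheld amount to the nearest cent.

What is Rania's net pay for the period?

$11382.27

Social Security (OASDI): $12971.25 × 0.065 = $843.13
Paid family leave insurance: $12971.25 × 0.0125 = $162.14
Employee stock purchase plan: $12971.25 × 0.045 = $583.71
Total deductions = $843.13 + $162.14 + $583.71 = $1588.98
Net pay = $12971.25 − $1588.98 = $11382.27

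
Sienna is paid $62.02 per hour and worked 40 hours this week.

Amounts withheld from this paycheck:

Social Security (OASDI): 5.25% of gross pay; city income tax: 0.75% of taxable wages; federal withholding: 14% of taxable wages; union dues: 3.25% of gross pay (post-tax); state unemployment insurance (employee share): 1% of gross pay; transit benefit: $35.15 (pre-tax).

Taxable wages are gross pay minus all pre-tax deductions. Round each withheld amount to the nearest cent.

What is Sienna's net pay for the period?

Gross pay: 40 × $62.02 = $2,480.80
Transit benefit: $35.15
Taxable wages = $2,480.80 − $35.15 = $2,445.65
Federal withholding: $2,445.65 × 0.14 = $342.39
City income tax: $2,445.65 × 0.0075 = $18.34
Social Security (OASDI): $2,480.80 × 0.0525 = $130.24
State unemployment insurance (employee share): $2,480.80 × 0.01 = $24.81
Union dues: $2,480.80 × 0.0325 = $80.63
Total deductions = $35.15 + $342.39 + $18.34 + $130.24 + $24.81 + $80.63 = $631.56
Net pay = $2,480.80 − $631.56 = $1,849.24

$1,849.24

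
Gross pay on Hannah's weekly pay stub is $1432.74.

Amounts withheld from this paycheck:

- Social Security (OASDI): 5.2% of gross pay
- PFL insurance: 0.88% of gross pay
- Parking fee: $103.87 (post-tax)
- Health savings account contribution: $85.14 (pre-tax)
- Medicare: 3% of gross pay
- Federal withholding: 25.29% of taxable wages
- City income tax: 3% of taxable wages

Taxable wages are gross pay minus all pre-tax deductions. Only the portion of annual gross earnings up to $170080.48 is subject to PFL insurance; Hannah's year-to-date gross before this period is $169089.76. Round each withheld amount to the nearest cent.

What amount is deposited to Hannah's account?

Health savings account contribution: $85.14
Taxable wages = $1432.74 − $85.14 = $1347.60
City income tax: $1347.60 × 0.03 = $40.43
Federal withholding: $1347.60 × 0.2529 = $340.81
Social Security (OASDI): $1432.74 × 0.052 = $74.50
Medicare: $1432.74 × 0.03 = $42.98
PFL insurance: only $170080.48 − $169089.76 = $990.72 of this check is subject → $990.72 × 0.0088 = $8.72
Parking fee: $103.87
Total deductions = $85.14 + $40.43 + $340.81 + $74.50 + $42.98 + $8.72 + $103.87 = $696.45
Net pay = $1432.74 − $696.45 = $736.29

$736.29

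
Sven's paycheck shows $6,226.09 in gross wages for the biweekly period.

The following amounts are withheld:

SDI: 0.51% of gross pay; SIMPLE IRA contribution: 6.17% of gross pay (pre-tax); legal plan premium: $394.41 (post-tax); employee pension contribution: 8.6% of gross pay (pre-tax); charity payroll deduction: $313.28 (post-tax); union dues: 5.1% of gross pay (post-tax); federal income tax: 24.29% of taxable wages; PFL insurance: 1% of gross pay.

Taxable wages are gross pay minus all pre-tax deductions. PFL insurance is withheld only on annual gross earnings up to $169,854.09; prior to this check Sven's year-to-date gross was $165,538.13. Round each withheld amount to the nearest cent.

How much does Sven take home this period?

$2,917.42

Employee pension contribution: $6,226.09 × 0.086 = $535.44
SIMPLE IRA contribution: $6,226.09 × 0.0617 = $384.15
Pre-tax total = $535.44 + $384.15 = $919.59
Taxable wages = $6,226.09 − $919.59 = $5,306.50
Federal income tax: $5,306.50 × 0.2429 = $1,288.95
PFL insurance: only $169,854.09 − $165,538.13 = $4,315.96 of this check is subject → $4,315.96 × 0.01 = $43.16
SDI: $6,226.09 × 0.0051 = $31.75
Union dues: $6,226.09 × 0.051 = $317.53
Charity payroll deduction: $313.28
Legal plan premium: $394.41
Total deductions = $535.44 + $384.15 + $1,288.95 + $43.16 + $31.75 + $317.53 + $313.28 + $394.41 = $3,308.67
Net pay = $6,226.09 − $3,308.67 = $2,917.42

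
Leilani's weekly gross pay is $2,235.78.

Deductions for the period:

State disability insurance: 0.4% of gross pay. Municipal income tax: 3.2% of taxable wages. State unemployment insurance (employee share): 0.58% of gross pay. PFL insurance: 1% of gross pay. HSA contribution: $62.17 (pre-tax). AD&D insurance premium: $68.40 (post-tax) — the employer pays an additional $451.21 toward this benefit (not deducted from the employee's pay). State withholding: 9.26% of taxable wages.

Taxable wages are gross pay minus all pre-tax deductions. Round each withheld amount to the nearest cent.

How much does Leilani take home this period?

$1,790.10

HSA contribution: $62.17
Taxable wages = $2,235.78 − $62.17 = $2,173.61
Municipal income tax: $2,173.61 × 0.032 = $69.56
State withholding: $2,173.61 × 0.0926 = $201.28
PFL insurance: $2,235.78 × 0.01 = $22.36
State disability insurance: $2,235.78 × 0.004 = $8.94
State unemployment insurance (employee share): $2,235.78 × 0.0058 = $12.97
AD&D insurance premium: $68.40
(Employer's $451.21 toward AD&D insurance premium is not withheld from the employee.)
Total deductions = $62.17 + $69.56 + $201.28 + $22.36 + $8.94 + $12.97 + $68.40 = $445.68
Net pay = $2,235.78 − $445.68 = $1,790.10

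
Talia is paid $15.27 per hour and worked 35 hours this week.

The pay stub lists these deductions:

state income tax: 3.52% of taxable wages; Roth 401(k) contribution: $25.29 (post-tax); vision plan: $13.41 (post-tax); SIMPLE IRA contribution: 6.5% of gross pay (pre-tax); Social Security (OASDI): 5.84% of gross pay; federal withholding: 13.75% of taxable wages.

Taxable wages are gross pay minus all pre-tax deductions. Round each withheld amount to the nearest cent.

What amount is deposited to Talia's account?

Gross pay: 35 × $15.27 = $534.45
SIMPLE IRA contribution: $534.45 × 0.065 = $34.74
Taxable wages = $534.45 − $34.74 = $499.71
State income tax: $499.71 × 0.0352 = $17.59
Federal withholding: $499.71 × 0.1375 = $68.71
Social Security (OASDI): $534.45 × 0.0584 = $31.21
Roth 401(k) contribution: $25.29
Vision plan: $13.41
Total deductions = $34.74 + $17.59 + $68.71 + $31.21 + $25.29 + $13.41 = $190.95
Net pay = $534.45 − $190.95 = $343.50

$343.50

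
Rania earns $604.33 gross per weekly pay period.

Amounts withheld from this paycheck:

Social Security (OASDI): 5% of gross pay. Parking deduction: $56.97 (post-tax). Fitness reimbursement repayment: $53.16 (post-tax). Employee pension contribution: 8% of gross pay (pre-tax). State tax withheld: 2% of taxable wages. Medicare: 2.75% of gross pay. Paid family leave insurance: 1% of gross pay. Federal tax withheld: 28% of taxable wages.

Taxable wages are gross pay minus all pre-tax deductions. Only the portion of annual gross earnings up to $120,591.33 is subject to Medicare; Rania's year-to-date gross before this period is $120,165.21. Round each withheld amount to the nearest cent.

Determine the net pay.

Employee pension contribution: $604.33 × 0.08 = $48.35
Taxable wages = $604.33 − $48.35 = $555.98
State tax withheld: $555.98 × 0.02 = $11.12
Federal tax withheld: $555.98 × 0.28 = $155.67
Medicare: only $120,591.33 − $120,165.21 = $426.12 of this check is subject → $426.12 × 0.0275 = $11.72
Paid family leave insurance: $604.33 × 0.01 = $6.04
Social Security (OASDI): $604.33 × 0.05 = $30.22
Parking deduction: $56.97
Fitness reimbursement repayment: $53.16
Total deductions = $48.35 + $11.12 + $155.67 + $11.72 + $6.04 + $30.22 + $56.97 + $53.16 = $373.25
Net pay = $604.33 − $373.25 = $231.08

$231.08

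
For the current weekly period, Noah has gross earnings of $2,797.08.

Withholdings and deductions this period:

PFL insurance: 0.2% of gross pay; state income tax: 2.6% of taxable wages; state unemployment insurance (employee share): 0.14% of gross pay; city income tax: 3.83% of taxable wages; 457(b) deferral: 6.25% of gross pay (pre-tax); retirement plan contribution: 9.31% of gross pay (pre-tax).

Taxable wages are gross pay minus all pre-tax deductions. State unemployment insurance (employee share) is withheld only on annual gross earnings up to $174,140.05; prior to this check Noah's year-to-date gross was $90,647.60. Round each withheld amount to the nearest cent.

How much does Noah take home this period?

$2,200.47

457(b) deferral: $2,797.08 × 0.0625 = $174.82
Retirement plan contribution: $2,797.08 × 0.0931 = $260.41
Pre-tax total = $174.82 + $260.41 = $435.23
Taxable wages = $2,797.08 − $435.23 = $2,361.85
City income tax: $2,361.85 × 0.0383 = $90.46
State income tax: $2,361.85 × 0.026 = $61.41
PFL insurance: $2,797.08 × 0.002 = $5.59
State unemployment insurance (employee share): cap not yet reached, full $2,797.08 is subject → $2,797.08 × 0.0014 = $3.92
Total deductions = $174.82 + $260.41 + $90.46 + $61.41 + $5.59 + $3.92 = $596.61
Net pay = $2,797.08 − $596.61 = $2,200.47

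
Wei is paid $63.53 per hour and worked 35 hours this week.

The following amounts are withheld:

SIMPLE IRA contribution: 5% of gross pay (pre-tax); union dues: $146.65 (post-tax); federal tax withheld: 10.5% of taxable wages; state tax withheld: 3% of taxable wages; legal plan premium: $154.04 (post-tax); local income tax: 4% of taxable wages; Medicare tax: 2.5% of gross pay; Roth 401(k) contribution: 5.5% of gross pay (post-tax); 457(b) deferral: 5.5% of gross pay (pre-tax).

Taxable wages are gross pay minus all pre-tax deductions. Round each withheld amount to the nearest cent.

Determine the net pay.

Gross pay: 35 × $63.53 = $2,223.55
457(b) deferral: $2,223.55 × 0.055 = $122.30
SIMPLE IRA contribution: $2,223.55 × 0.05 = $111.18
Pre-tax total = $122.30 + $111.18 = $233.48
Taxable wages = $2,223.55 − $233.48 = $1,990.07
Local income tax: $1,990.07 × 0.04 = $79.60
State tax withheld: $1,990.07 × 0.03 = $59.70
Federal tax withheld: $1,990.07 × 0.105 = $208.96
Medicare tax: $2,223.55 × 0.025 = $55.59
Union dues: $146.65
Legal plan premium: $154.04
Roth 401(k) contribution: $2,223.55 × 0.055 = $122.30
Total deductions = $122.30 + $111.18 + $79.60 + $59.70 + $208.96 + $55.59 + $146.65 + $154.04 + $122.30 = $1,060.32
Net pay = $2,223.55 − $1,060.32 = $1,163.23

$1,163.23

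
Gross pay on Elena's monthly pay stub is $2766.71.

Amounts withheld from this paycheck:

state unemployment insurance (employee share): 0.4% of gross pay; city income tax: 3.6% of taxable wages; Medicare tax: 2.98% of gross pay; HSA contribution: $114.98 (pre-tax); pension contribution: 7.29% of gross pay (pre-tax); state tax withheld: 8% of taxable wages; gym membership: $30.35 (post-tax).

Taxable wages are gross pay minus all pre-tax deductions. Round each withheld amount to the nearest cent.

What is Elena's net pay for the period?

$2041.97

HSA contribution: $114.98
Pension contribution: $2766.71 × 0.0729 = $201.69
Pre-tax total = $114.98 + $201.69 = $316.67
Taxable wages = $2766.71 − $316.67 = $2450.04
State tax withheld: $2450.04 × 0.08 = $196.00
City income tax: $2450.04 × 0.036 = $88.20
Medicare tax: $2766.71 × 0.0298 = $82.45
State unemployment insurance (employee share): $2766.71 × 0.004 = $11.07
Gym membership: $30.35
Total deductions = $114.98 + $201.69 + $196.00 + $88.20 + $82.45 + $11.07 + $30.35 = $724.74
Net pay = $2766.71 − $724.74 = $2041.97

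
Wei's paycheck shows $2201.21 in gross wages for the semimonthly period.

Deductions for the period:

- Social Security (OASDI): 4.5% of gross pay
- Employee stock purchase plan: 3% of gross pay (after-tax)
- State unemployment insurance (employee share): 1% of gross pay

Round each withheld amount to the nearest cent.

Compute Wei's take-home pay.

$2014.11

State unemployment insurance (employee share): $2201.21 × 0.01 = $22.01
Social Security (OASDI): $2201.21 × 0.045 = $99.05
Employee stock purchase plan: $2201.21 × 0.03 = $66.04
Total deductions = $22.01 + $99.05 + $66.04 = $187.10
Net pay = $2201.21 − $187.10 = $2014.11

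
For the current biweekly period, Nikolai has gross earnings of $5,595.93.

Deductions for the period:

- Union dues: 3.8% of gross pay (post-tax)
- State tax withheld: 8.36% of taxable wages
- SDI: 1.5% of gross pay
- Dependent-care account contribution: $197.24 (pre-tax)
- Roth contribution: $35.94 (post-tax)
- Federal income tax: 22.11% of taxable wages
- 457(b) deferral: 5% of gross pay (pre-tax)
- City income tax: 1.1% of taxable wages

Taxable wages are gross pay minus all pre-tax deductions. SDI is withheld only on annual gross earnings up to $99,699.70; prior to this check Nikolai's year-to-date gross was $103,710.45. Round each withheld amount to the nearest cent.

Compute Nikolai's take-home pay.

$3,254.26

Dependent-care account contribution: $197.24
457(b) deferral: $5,595.93 × 0.05 = $279.80
Pre-tax total = $197.24 + $279.80 = $477.04
Taxable wages = $5,595.93 − $477.04 = $5,118.89
State tax withheld: $5,118.89 × 0.0836 = $427.94
Federal income tax: $5,118.89 × 0.2211 = $1,131.79
City income tax: $5,118.89 × 0.011 = $56.31
SDI: annual cap $99,699.70 already reached (YTD $103,710.45), so $0.00
Roth contribution: $35.94
Union dues: $5,595.93 × 0.038 = $212.65
Total deductions = $197.24 + $279.80 + $427.94 + $1,131.79 + $56.31 + $0.00 + $35.94 + $212.65 = $2,341.67
Net pay = $5,595.93 − $2,341.67 = $3,254.26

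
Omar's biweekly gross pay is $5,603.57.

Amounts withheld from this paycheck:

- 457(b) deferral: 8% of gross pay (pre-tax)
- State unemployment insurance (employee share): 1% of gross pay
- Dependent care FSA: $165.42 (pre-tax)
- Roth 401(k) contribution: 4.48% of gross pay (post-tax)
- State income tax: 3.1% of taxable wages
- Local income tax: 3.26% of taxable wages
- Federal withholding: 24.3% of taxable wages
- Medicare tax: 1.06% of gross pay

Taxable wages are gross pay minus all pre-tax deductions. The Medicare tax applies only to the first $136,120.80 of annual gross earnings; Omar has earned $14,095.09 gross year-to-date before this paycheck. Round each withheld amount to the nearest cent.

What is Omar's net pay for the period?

$3,093.48

457(b) deferral: $5,603.57 × 0.08 = $448.29
Dependent care FSA: $165.42
Pre-tax total = $448.29 + $165.42 = $613.71
Taxable wages = $5,603.57 − $613.71 = $4,989.86
Local income tax: $4,989.86 × 0.0326 = $162.67
Federal withholding: $4,989.86 × 0.243 = $1,212.54
State income tax: $4,989.86 × 0.031 = $154.69
State unemployment insurance (employee share): $5,603.57 × 0.01 = $56.04
Medicare tax: cap not yet reached, full $5,603.57 is subject → $5,603.57 × 0.0106 = $59.40
Roth 401(k) contribution: $5,603.57 × 0.0448 = $251.04
Total deductions = $448.29 + $165.42 + $162.67 + $1,212.54 + $154.69 + $56.04 + $59.40 + $251.04 = $2,510.09
Net pay = $5,603.57 − $2,510.09 = $3,093.48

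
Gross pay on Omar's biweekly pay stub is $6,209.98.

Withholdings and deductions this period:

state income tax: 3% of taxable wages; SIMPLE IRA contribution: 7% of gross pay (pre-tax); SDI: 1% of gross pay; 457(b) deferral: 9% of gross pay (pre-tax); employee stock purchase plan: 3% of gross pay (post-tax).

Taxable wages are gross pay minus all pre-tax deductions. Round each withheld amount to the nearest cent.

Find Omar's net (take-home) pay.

$4,811.49

457(b) deferral: $6,209.98 × 0.09 = $558.90
SIMPLE IRA contribution: $6,209.98 × 0.07 = $434.70
Pre-tax total = $558.90 + $434.70 = $993.60
Taxable wages = $6,209.98 − $993.60 = $5,216.38
State income tax: $5,216.38 × 0.03 = $156.49
SDI: $6,209.98 × 0.01 = $62.10
Employee stock purchase plan: $6,209.98 × 0.03 = $186.30
Total deductions = $558.90 + $434.70 + $156.49 + $62.10 + $186.30 = $1,398.49
Net pay = $6,209.98 − $1,398.49 = $4,811.49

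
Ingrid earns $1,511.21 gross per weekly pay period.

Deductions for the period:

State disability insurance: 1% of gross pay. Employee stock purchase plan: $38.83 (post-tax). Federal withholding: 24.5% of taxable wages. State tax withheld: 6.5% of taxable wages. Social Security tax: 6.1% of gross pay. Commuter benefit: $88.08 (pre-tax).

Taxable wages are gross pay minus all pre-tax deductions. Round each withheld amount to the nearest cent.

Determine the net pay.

Commuter benefit: $88.08
Taxable wages = $1,511.21 − $88.08 = $1,423.13
State tax withheld: $1,423.13 × 0.065 = $92.50
Federal withholding: $1,423.13 × 0.245 = $348.67
State disability insurance: $1,511.21 × 0.01 = $15.11
Social Security tax: $1,511.21 × 0.061 = $92.18
Employee stock purchase plan: $38.83
Total deductions = $88.08 + $92.50 + $348.67 + $15.11 + $92.18 + $38.83 = $675.37
Net pay = $1,511.21 − $675.37 = $835.84

$835.84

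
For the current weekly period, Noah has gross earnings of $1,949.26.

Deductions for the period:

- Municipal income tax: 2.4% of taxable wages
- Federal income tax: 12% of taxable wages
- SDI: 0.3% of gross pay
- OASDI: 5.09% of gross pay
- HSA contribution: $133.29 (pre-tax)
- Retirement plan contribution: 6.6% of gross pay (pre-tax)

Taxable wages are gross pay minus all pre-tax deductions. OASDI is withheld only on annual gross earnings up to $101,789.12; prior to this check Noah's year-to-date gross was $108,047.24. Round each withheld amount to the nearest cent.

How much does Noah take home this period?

$1,438.49

HSA contribution: $133.29
Retirement plan contribution: $1,949.26 × 0.066 = $128.65
Pre-tax total = $133.29 + $128.65 = $261.94
Taxable wages = $1,949.26 − $261.94 = $1,687.32
Federal income tax: $1,687.32 × 0.12 = $202.48
Municipal income tax: $1,687.32 × 0.024 = $40.50
OASDI: annual cap $101,789.12 already reached (YTD $108,047.24), so $0.00
SDI: $1,949.26 × 0.003 = $5.85
Total deductions = $133.29 + $128.65 + $202.48 + $40.50 + $0.00 + $5.85 = $510.77
Net pay = $1,949.26 − $510.77 = $1,438.49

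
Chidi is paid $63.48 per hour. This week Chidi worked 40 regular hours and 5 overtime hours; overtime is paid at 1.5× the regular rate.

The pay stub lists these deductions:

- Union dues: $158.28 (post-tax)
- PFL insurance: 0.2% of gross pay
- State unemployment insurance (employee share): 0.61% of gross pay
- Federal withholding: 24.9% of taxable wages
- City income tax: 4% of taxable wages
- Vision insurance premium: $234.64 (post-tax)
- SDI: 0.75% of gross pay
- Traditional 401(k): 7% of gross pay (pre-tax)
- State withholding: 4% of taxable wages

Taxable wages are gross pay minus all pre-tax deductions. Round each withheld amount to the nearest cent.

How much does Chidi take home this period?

$1,441.69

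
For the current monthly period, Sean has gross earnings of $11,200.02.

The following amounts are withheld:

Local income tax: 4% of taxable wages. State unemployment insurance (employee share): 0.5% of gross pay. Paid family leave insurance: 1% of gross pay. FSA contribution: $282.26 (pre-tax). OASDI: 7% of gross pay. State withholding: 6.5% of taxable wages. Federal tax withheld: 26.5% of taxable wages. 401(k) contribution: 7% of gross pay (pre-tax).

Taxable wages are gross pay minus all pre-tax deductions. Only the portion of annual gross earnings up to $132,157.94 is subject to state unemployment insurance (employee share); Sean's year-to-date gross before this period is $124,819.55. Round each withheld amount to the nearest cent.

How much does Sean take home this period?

401(k) contribution: $11,200.02 × 0.07 = $784.00
FSA contribution: $282.26
Pre-tax total = $784.00 + $282.26 = $1,066.26
Taxable wages = $11,200.02 − $1,066.26 = $10,133.76
State withholding: $10,133.76 × 0.065 = $658.69
Federal tax withheld: $10,133.76 × 0.265 = $2,685.45
Local income tax: $10,133.76 × 0.04 = $405.35
OASDI: $11,200.02 × 0.07 = $784.00
Paid family leave insurance: $11,200.02 × 0.01 = $112.00
State unemployment insurance (employee share): only $132,157.94 − $124,819.55 = $7,338.39 of this check is subject → $7,338.39 × 0.005 = $36.69
Total deductions = $784.00 + $282.26 + $658.69 + $2,685.45 + $405.35 + $784.00 + $112.00 + $36.69 = $5,748.44
Net pay = $11,200.02 − $5,748.44 = $5,451.58

$5,451.58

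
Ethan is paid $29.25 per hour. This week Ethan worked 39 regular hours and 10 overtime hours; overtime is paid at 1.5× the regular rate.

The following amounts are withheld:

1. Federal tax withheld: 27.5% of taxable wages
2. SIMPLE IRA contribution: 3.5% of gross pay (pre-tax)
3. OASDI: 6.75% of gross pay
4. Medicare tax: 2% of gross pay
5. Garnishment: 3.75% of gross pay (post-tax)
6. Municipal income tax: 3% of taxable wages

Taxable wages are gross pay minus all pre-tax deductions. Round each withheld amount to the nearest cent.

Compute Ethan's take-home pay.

$861.89

Regular pay: 39 × $29.25 = $1,140.75
Overtime pay: 10 × $29.25 × 1.5 = $438.75
Gross pay = $1,140.75 + $438.75 = $1,579.50
SIMPLE IRA contribution: $1,579.50 × 0.035 = $55.28
Taxable wages = $1,579.50 − $55.28 = $1,524.22
Municipal income tax: $1,524.22 × 0.03 = $45.73
Federal tax withheld: $1,524.22 × 0.275 = $419.16
OASDI: $1,579.50 × 0.0675 = $106.62
Medicare tax: $1,579.50 × 0.02 = $31.59
Garnishment: $1,579.50 × 0.0375 = $59.23
Total deductions = $55.28 + $45.73 + $419.16 + $106.62 + $31.59 + $59.23 = $717.61
Net pay = $1,579.50 − $717.61 = $861.89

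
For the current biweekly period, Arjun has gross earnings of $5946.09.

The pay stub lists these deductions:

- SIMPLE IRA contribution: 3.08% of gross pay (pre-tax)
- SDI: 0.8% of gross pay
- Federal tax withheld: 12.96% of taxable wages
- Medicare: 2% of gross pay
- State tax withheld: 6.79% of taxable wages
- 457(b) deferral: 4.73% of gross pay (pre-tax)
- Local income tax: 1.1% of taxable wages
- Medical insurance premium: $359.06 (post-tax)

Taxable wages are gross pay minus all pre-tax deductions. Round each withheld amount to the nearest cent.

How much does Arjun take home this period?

SIMPLE IRA contribution: $5946.09 × 0.0308 = $183.14
457(b) deferral: $5946.09 × 0.0473 = $281.25
Pre-tax total = $183.14 + $281.25 = $464.39
Taxable wages = $5946.09 − $464.39 = $5481.70
State tax withheld: $5481.70 × 0.0679 = $372.21
Federal tax withheld: $5481.70 × 0.1296 = $710.43
Local income tax: $5481.70 × 0.011 = $60.30
SDI: $5946.09 × 0.008 = $47.57
Medicare: $5946.09 × 0.02 = $118.92
Medical insurance premium: $359.06
Total deductions = $183.14 + $281.25 + $372.21 + $710.43 + $60.30 + $47.57 + $118.92 + $359.06 = $2132.88
Net pay = $5946.09 − $2132.88 = $3813.21

$3813.21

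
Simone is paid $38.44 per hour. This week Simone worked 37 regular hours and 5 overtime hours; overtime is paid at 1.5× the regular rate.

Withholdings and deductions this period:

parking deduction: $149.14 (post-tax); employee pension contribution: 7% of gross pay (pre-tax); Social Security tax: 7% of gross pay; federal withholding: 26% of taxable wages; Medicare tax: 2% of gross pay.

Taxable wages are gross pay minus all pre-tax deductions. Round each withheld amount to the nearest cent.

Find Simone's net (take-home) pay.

$874.13

Regular pay: 37 × $38.44 = $1,422.28
Overtime pay: 5 × $38.44 × 1.5 = $288.30
Gross pay = $1,422.28 + $288.30 = $1,710.58
Employee pension contribution: $1,710.58 × 0.07 = $119.74
Taxable wages = $1,710.58 − $119.74 = $1,590.84
Federal withholding: $1,590.84 × 0.26 = $413.62
Medicare tax: $1,710.58 × 0.02 = $34.21
Social Security tax: $1,710.58 × 0.07 = $119.74
Parking deduction: $149.14
Total deductions = $119.74 + $413.62 + $34.21 + $119.74 + $149.14 = $836.45
Net pay = $1,710.58 − $836.45 = $874.13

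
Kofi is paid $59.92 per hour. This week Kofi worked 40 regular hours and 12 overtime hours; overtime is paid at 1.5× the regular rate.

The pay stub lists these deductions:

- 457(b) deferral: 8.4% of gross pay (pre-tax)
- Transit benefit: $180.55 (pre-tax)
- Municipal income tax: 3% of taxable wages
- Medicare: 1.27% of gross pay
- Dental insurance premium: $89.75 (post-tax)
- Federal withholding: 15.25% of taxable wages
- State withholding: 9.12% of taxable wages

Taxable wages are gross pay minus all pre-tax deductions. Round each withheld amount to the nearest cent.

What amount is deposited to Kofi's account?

$2047.10

Regular pay: 40 × $59.92 = $2396.80
Overtime pay: 12 × $59.92 × 1.5 = $1078.56
Gross pay = $2396.80 + $1078.56 = $3475.36
457(b) deferral: $3475.36 × 0.084 = $291.93
Transit benefit: $180.55
Pre-tax total = $291.93 + $180.55 = $472.48
Taxable wages = $3475.36 − $472.48 = $3002.88
State withholding: $3002.88 × 0.0912 = $273.86
Municipal income tax: $3002.88 × 0.03 = $90.09
Federal withholding: $3002.88 × 0.1525 = $457.94
Medicare: $3475.36 × 0.0127 = $44.14
Dental insurance premium: $89.75
Total deductions = $291.93 + $180.55 + $273.86 + $90.09 + $457.94 + $44.14 + $89.75 = $1428.26
Net pay = $3475.36 − $1428.26 = $2047.10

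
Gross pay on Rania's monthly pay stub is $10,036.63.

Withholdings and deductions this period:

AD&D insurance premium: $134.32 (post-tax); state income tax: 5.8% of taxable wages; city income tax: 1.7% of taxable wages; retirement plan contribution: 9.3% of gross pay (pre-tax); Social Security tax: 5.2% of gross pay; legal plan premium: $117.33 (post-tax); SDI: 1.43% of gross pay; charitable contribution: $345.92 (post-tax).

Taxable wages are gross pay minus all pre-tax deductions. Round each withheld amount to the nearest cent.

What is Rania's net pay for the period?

$7,157.49

Retirement plan contribution: $10,036.63 × 0.093 = $933.41
Taxable wages = $10,036.63 − $933.41 = $9,103.22
City income tax: $9,103.22 × 0.017 = $154.75
State income tax: $9,103.22 × 0.058 = $527.99
Social Security tax: $10,036.63 × 0.052 = $521.90
SDI: $10,036.63 × 0.0143 = $143.52
AD&D insurance premium: $134.32
Legal plan premium: $117.33
Charitable contribution: $345.92
Total deductions = $933.41 + $154.75 + $527.99 + $521.90 + $143.52 + $134.32 + $117.33 + $345.92 = $2,879.14
Net pay = $10,036.63 − $2,879.14 = $7,157.49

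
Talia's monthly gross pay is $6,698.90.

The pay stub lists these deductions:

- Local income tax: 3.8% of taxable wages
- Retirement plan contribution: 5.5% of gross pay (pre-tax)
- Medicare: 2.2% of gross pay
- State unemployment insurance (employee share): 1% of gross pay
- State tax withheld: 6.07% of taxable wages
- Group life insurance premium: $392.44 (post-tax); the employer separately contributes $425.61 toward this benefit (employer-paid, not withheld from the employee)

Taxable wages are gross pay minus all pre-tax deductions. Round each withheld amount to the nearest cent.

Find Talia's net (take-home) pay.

$5,098.83

Retirement plan contribution: $6,698.90 × 0.055 = $368.44
Taxable wages = $6,698.90 − $368.44 = $6,330.46
Local income tax: $6,330.46 × 0.038 = $240.56
State tax withheld: $6,330.46 × 0.0607 = $384.26
State unemployment insurance (employee share): $6,698.90 × 0.01 = $66.99
Medicare: $6,698.90 × 0.022 = $147.38
Group life insurance premium: $392.44
(Employer's $425.61 toward group life insurance premium is not withheld from the employee.)
Total deductions = $368.44 + $240.56 + $384.26 + $66.99 + $147.38 + $392.44 = $1,600.07
Net pay = $6,698.90 − $1,600.07 = $5,098.83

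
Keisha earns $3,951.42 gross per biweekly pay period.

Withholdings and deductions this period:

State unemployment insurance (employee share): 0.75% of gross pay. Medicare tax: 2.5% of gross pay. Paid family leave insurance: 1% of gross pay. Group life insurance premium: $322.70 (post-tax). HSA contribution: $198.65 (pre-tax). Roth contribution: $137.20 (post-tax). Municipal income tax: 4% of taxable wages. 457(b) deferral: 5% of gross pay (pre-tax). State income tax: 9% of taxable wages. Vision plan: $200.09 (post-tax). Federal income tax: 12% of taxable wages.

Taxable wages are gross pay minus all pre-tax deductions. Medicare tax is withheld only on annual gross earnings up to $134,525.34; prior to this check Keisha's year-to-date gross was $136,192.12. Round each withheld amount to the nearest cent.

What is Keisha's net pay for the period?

$1,937.26

457(b) deferral: $3,951.42 × 0.05 = $197.57
HSA contribution: $198.65
Pre-tax total = $197.57 + $198.65 = $396.22
Taxable wages = $3,951.42 − $396.22 = $3,555.20
Municipal income tax: $3,555.20 × 0.04 = $142.21
State income tax: $3,555.20 × 0.09 = $319.97
Federal income tax: $3,555.20 × 0.12 = $426.62
Paid family leave insurance: $3,951.42 × 0.01 = $39.51
State unemployment insurance (employee share): $3,951.42 × 0.0075 = $29.64
Medicare tax: annual cap $134,525.34 already reached (YTD $136,192.12), so $0.00
Group life insurance premium: $322.70
Roth contribution: $137.20
Vision plan: $200.09
Total deductions = $197.57 + $198.65 + $142.21 + $319.97 + $426.62 + $39.51 + $29.64 + $0.00 + $322.70 + $137.20 + $200.09 = $2,014.16
Net pay = $3,951.42 − $2,014.16 = $1,937.26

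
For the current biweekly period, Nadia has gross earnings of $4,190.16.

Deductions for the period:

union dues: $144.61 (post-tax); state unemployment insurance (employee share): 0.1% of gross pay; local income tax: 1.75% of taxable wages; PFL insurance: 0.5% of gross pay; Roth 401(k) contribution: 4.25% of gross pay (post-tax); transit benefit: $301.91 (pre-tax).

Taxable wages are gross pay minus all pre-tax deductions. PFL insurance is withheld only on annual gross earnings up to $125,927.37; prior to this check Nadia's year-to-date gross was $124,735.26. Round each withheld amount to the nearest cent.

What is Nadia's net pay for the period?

$3,487.37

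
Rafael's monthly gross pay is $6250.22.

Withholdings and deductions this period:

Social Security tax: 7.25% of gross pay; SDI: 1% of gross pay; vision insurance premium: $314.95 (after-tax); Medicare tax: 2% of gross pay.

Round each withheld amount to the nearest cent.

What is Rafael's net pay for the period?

Social Security tax: $6250.22 × 0.0725 = $453.14
Medicare tax: $6250.22 × 0.02 = $125.00
SDI: $6250.22 × 0.01 = $62.50
Vision insurance premium: $314.95
Total deductions = $453.14 + $125.00 + $62.50 + $314.95 = $955.59
Net pay = $6250.22 − $955.59 = $5294.63

$5294.63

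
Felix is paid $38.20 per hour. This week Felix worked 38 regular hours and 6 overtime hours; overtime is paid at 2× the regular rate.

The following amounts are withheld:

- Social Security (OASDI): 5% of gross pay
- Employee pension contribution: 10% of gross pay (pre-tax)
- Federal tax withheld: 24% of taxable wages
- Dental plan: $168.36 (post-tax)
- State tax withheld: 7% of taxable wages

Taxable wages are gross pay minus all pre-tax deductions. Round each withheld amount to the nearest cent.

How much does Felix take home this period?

Regular pay: 38 × $38.20 = $1451.60
Overtime pay: 6 × $38.20 × 2 = $458.40
Gross pay = $1451.60 + $458.40 = $1910.00
Employee pension contribution: $1910.00 × 0.1 = $191.00
Taxable wages = $1910.00 − $191.00 = $1719.00
Federal tax withheld: $1719.00 × 0.24 = $412.56
State tax withheld: $1719.00 × 0.07 = $120.33
Social Security (OASDI): $1910.00 × 0.05 = $95.50
Dental plan: $168.36
Total deductions = $191.00 + $412.56 + $120.33 + $95.50 + $168.36 = $987.75
Net pay = $1910.00 − $987.75 = $922.25

$922.25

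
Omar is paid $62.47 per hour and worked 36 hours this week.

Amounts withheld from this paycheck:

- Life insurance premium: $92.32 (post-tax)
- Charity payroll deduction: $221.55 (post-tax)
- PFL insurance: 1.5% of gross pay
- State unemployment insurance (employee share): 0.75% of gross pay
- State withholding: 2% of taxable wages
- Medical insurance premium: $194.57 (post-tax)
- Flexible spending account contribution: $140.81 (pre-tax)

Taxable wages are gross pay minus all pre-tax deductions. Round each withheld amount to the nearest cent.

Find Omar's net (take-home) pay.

$1506.91

Gross pay: 36 × $62.47 = $2248.92
Flexible spending account contribution: $140.81
Taxable wages = $2248.92 − $140.81 = $2108.11
State withholding: $2108.11 × 0.02 = $42.16
State unemployment insurance (employee share): $2248.92 × 0.0075 = $16.87
PFL insurance: $2248.92 × 0.015 = $33.73
Medical insurance premium: $194.57
Life insurance premium: $92.32
Charity payroll deduction: $221.55
Total deductions = $140.81 + $42.16 + $16.87 + $33.73 + $194.57 + $92.32 + $221.55 = $742.01
Net pay = $2248.92 − $742.01 = $1506.91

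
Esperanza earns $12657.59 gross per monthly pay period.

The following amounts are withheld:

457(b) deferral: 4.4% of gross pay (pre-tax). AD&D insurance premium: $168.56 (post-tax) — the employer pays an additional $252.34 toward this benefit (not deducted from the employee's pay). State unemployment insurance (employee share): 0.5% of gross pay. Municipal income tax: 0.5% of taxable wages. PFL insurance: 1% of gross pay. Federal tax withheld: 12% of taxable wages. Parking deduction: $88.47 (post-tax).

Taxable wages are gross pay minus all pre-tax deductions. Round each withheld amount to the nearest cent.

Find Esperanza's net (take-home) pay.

457(b) deferral: $12657.59 × 0.044 = $556.93
Taxable wages = $12657.59 − $556.93 = $12100.66
Federal tax withheld: $12100.66 × 0.12 = $1452.08
Municipal income tax: $12100.66 × 0.005 = $60.50
PFL insurance: $12657.59 × 0.01 = $126.58
State unemployment insurance (employee share): $12657.59 × 0.005 = $63.29
Parking deduction: $88.47
AD&D insurance premium: $168.56
(Employer's $252.34 toward AD&D insurance premium is not withheld from the employee.)
Total deductions = $556.93 + $1452.08 + $60.50 + $126.58 + $63.29 + $88.47 + $168.56 = $2516.41
Net pay = $12657.59 − $2516.41 = $10141.18

$10141.18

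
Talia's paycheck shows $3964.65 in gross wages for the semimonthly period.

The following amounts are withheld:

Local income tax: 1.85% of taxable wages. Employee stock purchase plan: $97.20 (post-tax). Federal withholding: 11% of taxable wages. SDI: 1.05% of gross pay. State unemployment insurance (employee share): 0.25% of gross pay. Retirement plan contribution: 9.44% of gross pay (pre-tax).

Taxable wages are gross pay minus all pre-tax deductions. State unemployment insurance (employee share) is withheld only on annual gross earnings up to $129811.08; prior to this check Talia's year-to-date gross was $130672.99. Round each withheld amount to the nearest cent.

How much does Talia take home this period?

Retirement plan contribution: $3964.65 × 0.0944 = $374.26
Taxable wages = $3964.65 − $374.26 = $3590.39
Local income tax: $3590.39 × 0.0185 = $66.42
Federal withholding: $3590.39 × 0.11 = $394.94
SDI: $3964.65 × 0.0105 = $41.63
State unemployment insurance (employee share): annual cap $129811.08 already reached (YTD $130672.99), so $0.00
Employee stock purchase plan: $97.20
Total deductions = $374.26 + $66.42 + $394.94 + $41.63 + $0.00 + $97.20 = $974.45
Net pay = $3964.65 − $974.45 = $2990.20

$2990.20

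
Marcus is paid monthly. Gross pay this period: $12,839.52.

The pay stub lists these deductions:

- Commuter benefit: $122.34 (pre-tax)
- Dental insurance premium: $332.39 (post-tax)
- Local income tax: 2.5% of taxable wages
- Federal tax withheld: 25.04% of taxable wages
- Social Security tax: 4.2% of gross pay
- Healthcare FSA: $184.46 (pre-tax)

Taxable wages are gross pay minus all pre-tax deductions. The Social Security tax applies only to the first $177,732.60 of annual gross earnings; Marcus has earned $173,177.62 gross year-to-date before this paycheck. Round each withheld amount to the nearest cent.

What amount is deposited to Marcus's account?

$8,557.51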